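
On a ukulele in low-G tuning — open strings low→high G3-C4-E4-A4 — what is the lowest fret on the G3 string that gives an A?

From G3, count semitones up the chromatic scale until reaching A: G–G#–A — 2 steps.

2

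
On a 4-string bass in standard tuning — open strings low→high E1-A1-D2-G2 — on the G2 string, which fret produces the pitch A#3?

A#3 is 15 semitones above the open G2 (G–G#–A–A#–…–G#–A–A#), so it sits at fret 15.

15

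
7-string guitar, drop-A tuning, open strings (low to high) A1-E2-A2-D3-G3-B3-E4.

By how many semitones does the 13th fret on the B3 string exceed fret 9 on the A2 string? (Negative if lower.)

18 semitones

B3 at fret 13 → C5 (MIDI 72); A2 at fret 9 → F♯3 (MIDI 54).
72 − 54 = 18, so the two pitches are 18 semitones apart.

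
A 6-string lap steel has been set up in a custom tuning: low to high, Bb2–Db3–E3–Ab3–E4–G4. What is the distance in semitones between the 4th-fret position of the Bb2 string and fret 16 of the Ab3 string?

Bb2 at fret 4 → D3 (MIDI 50); Ab3 at fret 16 → C5 (MIDI 72).
50 − 72 = -22, so the two pitches are 22 semitones apart, with C5 the higher.

22 semitones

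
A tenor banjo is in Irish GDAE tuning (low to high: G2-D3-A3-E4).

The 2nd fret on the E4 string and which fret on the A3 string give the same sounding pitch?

Fret 2 on E4 is MIDI 64 + 2 = 66 (F#4). On the A3 string (open MIDI 57), that pitch is 66 − 57 = fret 9.

9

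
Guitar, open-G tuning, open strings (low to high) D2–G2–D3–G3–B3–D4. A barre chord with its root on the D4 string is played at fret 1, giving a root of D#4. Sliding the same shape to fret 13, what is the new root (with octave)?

Moving from fret 1 to fret 13 shifts the root by 12 semitones.
D#4 up 12 semitones is D#5.

D#5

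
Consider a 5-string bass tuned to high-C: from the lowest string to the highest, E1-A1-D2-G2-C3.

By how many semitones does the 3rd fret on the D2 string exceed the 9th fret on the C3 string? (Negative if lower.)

D2 at fret 3 → F2 (MIDI 41); C3 at fret 9 → A3 (MIDI 57).
41 − 57 = -16, so the two pitches are 16 semitones apart.

-16 semitones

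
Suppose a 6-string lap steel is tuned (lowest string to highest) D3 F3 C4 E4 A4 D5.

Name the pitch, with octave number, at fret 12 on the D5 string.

D6

The open D5 string plus 12 semitones: D–D#–E–F–…–C–C#–D.
The walk passes from B into C once, so the octave number goes from 5 to 6.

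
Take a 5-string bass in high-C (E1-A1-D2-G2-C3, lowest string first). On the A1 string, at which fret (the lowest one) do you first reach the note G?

10

From A1, count semitones up the chromatic scale until reaching G: A–A#–B–C–…–F–F#–G — 10 steps.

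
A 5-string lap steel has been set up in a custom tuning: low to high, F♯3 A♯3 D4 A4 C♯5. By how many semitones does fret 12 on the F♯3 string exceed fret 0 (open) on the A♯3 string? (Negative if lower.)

8 semitones

F♯3 at fret 12 → F♯4 (MIDI 66); A♯3 at fret 0 → A♯3 (MIDI 58).
66 − 58 = 8, so the two pitches are 8 semitones apart.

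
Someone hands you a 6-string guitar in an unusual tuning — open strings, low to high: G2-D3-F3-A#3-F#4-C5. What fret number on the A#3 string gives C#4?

C#4 is 3 semitones above the open A#3 (A#–B–C–C#), so it sits at fret 3.

3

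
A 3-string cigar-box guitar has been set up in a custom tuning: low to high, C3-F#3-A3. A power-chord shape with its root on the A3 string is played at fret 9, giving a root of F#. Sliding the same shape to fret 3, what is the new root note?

Moving from fret 9 to fret 3 shifts the root by -6 semitones.
F# down 6 semitones is C.

C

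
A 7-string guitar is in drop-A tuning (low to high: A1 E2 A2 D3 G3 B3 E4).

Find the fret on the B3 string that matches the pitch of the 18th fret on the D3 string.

D3 at fret 18 is D3 + 18 semitones = G#4.
The open B3 string is 9 semitones above the open D3, so the same pitch on the B3 string lies at fret 18 − 9 = 9.

9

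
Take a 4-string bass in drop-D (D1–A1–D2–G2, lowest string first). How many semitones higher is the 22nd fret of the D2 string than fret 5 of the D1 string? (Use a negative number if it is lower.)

D2 at fret 22 → C4 (MIDI 60); D1 at fret 5 → G1 (MIDI 31).
60 − 31 = 29, so the two pitches are 29 semitones apart.

29 semitones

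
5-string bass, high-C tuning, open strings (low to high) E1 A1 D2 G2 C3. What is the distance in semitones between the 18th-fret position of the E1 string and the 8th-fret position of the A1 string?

5 semitones

E1 at fret 18 → A#2 (MIDI 46); A1 at fret 8 → F2 (MIDI 41).
46 − 41 = 5, so the two pitches are 5 semitones apart, with A#2 the higher.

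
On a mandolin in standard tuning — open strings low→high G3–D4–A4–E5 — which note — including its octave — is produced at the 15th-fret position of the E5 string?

G6

E5 is MIDI 76. Adding 15 gives 91, which is G6.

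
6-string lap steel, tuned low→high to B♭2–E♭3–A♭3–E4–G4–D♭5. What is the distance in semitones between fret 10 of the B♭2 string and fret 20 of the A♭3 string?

B♭2 at fret 10 → A♭3 (MIDI 56); A♭3 at fret 20 → E5 (MIDI 76).
56 − 76 = -20, so the two pitches are 20 semitones apart, with E5 the higher.

20 semitones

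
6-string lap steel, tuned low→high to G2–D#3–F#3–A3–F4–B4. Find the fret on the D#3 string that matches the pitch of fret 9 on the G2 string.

1

Fret 9 on G2 is MIDI 43 + 9 = 52 (E3). On the D#3 string (open MIDI 51), that pitch is 52 − 51 = fret 1.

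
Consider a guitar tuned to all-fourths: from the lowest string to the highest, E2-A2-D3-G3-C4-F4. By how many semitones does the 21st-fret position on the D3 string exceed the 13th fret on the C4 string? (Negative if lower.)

-2 semitones

D3 at fret 21 → B4 (MIDI 71); C4 at fret 13 → C#5 (MIDI 73).
71 − 73 = -2, so the two pitches are 2 semitones apart.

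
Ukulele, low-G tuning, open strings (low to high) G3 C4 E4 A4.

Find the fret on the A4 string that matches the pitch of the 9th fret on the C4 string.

0

Fret 9 on C4 is MIDI 60 + 9 = 69 (A4). On the A4 string (open MIDI 69), that pitch is 69 − 69 = fret 0.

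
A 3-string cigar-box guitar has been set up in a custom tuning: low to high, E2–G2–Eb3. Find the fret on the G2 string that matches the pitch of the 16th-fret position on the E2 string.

E2 at fret 16 is E2 + 16 semitones = Ab3.
The open G2 string is 3 semitones above the open E2, so the same pitch on the G2 string lies at fret 16 − 3 = 13.

13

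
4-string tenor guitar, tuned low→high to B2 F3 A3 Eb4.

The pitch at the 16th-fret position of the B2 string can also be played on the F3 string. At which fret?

10

B2 at fret 16 is B2 + 16 semitones = Eb4.
The open F3 string is 6 semitones above the open B2, so the same pitch on the F3 string lies at fret 16 − 6 = 10.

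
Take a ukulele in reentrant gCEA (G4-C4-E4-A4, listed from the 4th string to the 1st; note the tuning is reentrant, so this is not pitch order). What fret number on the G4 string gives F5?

F5 is 10 semitones above the open G4 (G–G#–A–A#–…–D#–E–F), so it sits at fret 10.

10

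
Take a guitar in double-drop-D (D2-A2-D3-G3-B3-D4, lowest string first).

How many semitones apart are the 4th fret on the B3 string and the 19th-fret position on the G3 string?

B3 at fret 4 → D#4 (MIDI 63); G3 at fret 19 → D5 (MIDI 74).
63 − 74 = -11, so the two pitches are 11 semitones apart, with D5 the higher.

11 semitones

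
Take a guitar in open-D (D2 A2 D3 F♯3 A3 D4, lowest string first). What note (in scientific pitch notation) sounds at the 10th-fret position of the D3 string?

The open D3 string plus 10 semitones: D–D#–E–F–…–A#–B–C.
The walk passes from B into C once, so the octave number goes from 3 to 4.

C4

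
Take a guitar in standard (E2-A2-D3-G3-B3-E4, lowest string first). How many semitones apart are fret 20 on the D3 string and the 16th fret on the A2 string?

9 semitones

D3 at fret 20 → A♯4 (MIDI 70); A2 at fret 16 → C♯4 (MIDI 61).
70 − 61 = 9, so the two pitches are 9 semitones apart, with A♯4 the higher.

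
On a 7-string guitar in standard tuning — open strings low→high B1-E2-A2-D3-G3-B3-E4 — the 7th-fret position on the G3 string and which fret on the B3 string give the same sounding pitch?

Fret 7 on G3 is MIDI 55 + 7 = 62 (D4). On the B3 string (open MIDI 59), that pitch is 62 − 59 = fret 3.

3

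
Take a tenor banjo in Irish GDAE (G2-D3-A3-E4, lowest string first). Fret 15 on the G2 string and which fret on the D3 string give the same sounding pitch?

Fret 15 on G2 is MIDI 43 + 15 = 58 (A#3). On the D3 string (open MIDI 50), that pitch is 58 − 50 = fret 8.

8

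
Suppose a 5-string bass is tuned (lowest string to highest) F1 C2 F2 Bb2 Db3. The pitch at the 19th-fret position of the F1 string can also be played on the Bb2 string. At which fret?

F1 at fret 19 is F1 + 19 semitones = C3.
The open Bb2 string is 17 semitones above the open F1, so the same pitch on the Bb2 string lies at fret 19 − 17 = 2.

2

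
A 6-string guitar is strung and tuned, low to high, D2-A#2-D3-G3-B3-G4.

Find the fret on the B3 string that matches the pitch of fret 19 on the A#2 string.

6

A#2 at fret 19 is A#2 + 19 semitones = F4.
The open B3 string is 13 semitones above the open A#2, so the same pitch on the B3 string lies at fret 19 − 13 = 6.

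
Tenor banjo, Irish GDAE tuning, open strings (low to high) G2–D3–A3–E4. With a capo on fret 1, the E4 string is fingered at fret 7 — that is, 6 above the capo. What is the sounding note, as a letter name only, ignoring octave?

The capo raises the open E4 by 1 semitone to F4; fretting 6 more gives E4 + 1 + 6 = E4 + 7 semitones, landing on B.

B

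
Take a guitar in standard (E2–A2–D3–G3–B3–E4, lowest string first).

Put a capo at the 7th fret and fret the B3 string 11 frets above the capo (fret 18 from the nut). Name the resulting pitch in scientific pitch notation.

The capo raises the open B3 by 7 semitones to F#4; fretting 11 more gives B3 + 7 + 11 = B3 + 18 semitones = F5.

F5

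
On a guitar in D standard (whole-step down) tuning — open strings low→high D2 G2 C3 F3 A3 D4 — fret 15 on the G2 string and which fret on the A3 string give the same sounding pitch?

1

G2 at fret 15 is G2 + 15 semitones = A#3.
The open A3 string is 14 semitones above the open G2, so the same pitch on the A3 string lies at fret 15 − 14 = 1.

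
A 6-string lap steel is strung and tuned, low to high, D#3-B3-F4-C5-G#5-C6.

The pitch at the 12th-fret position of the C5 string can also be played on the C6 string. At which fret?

C5 at fret 12 is C5 + 12 semitones = C6.
The open C6 string is 12 semitones above the open C5, so the same pitch on the C6 string lies at fret 12 − 12 = 0.

0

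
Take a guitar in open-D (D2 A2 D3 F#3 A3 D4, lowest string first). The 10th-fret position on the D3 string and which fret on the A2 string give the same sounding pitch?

Fret 10 on D3 is MIDI 50 + 10 = 60 (C4). On the A2 string (open MIDI 45), that pitch is 60 − 45 = fret 15.

15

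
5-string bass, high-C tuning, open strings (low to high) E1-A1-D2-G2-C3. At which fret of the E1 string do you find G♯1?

G♯1 is 4 semitones above the open E1 (E–F–F#–G–G#), so it sits at fret 4.

4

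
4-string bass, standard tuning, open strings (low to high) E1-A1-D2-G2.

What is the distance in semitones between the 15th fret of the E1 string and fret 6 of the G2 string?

E1 at fret 15 → G2 (MIDI 43); G2 at fret 6 → C#3 (MIDI 49).
43 − 49 = -6, so the two pitches are 6 semitones apart, with C#3 the higher.

6 semitones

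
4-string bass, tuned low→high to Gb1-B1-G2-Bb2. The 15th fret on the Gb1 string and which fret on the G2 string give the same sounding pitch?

Gb1 at fret 15 is Gb1 + 15 semitones = A2.
The open G2 string is 13 semitones above the open Gb1, so the same pitch on the G2 string lies at fret 15 − 13 = 2.

2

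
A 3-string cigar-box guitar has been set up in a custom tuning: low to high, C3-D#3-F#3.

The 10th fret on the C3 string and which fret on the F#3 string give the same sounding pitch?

Fret 10 on C3 is MIDI 48 + 10 = 58 (A#3). On the F#3 string (open MIDI 54), that pitch is 58 − 54 = fret 4.

4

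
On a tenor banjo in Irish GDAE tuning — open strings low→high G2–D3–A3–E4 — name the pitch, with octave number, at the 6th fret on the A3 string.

Each fret is one semitone, so A3 + 6 = D♯4.
(Equivalently spelled E♭4.)

D♯4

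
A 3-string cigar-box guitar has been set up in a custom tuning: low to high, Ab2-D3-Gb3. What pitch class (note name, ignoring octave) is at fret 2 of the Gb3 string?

Ab

Gb3 is MIDI 54. Adding 2 gives 56; 56 mod 12 = 8, i.e. Ab.
(Equivalently spelled G#.)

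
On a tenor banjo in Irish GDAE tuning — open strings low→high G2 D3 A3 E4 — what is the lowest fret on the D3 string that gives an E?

2

From D3, count semitones up the chromatic scale until reaching E: D–D#–E — 2 steps.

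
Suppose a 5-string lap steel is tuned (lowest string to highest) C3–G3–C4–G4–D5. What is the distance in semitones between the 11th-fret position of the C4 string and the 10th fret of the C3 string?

C4 at fret 11 → B4 (MIDI 71); C3 at fret 10 → Bb3 (MIDI 58).
71 − 58 = 13, so the two pitches are 13 semitones apart, with B4 the higher.

13 semitones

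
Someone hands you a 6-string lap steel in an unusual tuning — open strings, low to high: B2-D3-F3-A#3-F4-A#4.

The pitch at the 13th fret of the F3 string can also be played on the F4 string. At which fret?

1

Fret 13 on F3 is MIDI 53 + 13 = 66 (F#4). On the F4 string (open MIDI 65), that pitch is 66 − 65 = fret 1.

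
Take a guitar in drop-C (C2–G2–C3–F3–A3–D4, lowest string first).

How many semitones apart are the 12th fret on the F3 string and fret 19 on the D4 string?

16 semitones

F3 at fret 12 → F4 (MIDI 65); D4 at fret 19 → A5 (MIDI 81).
65 − 81 = -16, so the two pitches are 16 semitones apart, with A5 the higher.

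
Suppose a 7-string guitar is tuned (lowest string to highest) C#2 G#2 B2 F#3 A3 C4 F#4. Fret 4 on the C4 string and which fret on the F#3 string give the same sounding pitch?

10

C4 at fret 4 is C4 + 4 semitones = E4.
The open F#3 string is 6 semitones below the open C4, so the same pitch on the F#3 string lies at fret 4 + 6 = 10.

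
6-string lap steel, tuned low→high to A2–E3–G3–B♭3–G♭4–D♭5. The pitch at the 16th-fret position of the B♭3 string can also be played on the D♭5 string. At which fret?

1

B♭3 at fret 16 is B♭3 + 16 semitones = D5.
The open D♭5 string is 15 semitones above the open B♭3, so the same pitch on the D♭5 string lies at fret 16 − 15 = 1.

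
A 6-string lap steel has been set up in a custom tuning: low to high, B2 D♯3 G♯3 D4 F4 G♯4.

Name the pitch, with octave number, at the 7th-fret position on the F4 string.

The open F4 string plus 7 semitones: F–F#–G–G#–A–A#–B–C.
The walk passes from B into C once, so the octave number goes from 4 to 5.

C5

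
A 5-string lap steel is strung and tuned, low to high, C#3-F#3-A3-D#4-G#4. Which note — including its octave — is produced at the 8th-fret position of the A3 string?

F4

A3 is MIDI 57. Adding 8 gives 65, which is F4.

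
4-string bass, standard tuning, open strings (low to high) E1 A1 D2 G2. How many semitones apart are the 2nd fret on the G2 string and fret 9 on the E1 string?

8 semitones

G2 at fret 2 → A2 (MIDI 45); E1 at fret 9 → C♯2 (MIDI 37).
45 − 37 = 8, so the two pitches are 8 semitones apart, with A2 the higher.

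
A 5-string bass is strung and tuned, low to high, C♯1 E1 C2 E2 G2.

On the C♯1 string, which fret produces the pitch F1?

F1 is 4 semitones above the open C♯1 (C#–D–D#–E–F), so it sits at fret 4.

4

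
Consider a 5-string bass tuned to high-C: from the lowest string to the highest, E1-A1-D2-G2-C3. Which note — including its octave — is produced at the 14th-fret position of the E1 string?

F♯2

The open E1 string plus 14 semitones: E–F–F#–G–…–E–F–F#.
The walk passes from B into C once, so the octave number goes from 1 to 2.
(Equivalently spelled G♭2.)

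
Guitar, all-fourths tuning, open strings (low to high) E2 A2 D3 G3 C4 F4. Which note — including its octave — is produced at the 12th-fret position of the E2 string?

E3

Each fret is one semitone, so E2 + 12 = E3.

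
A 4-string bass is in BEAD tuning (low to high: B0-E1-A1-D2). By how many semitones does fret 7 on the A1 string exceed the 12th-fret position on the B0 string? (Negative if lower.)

A1 at fret 7 → E2 (MIDI 40); B0 at fret 12 → B1 (MIDI 35).
40 − 35 = 5, so the two pitches are 5 semitones apart.

5 semitones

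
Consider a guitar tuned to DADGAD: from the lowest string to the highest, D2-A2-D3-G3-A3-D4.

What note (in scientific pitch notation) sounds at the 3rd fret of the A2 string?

C3

Each fret is one semitone, so A2 + 3 = C3.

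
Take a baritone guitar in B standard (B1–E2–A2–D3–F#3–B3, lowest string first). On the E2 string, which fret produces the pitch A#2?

6

A#2 is 6 semitones above the open E2 (E–F–F#–G–G#–A–A#), so it sits at fret 6.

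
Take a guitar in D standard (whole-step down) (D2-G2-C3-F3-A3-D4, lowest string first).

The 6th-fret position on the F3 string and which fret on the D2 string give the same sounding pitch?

21

Fret 6 on F3 is MIDI 53 + 6 = 59 (B3). On the D2 string (open MIDI 38), that pitch is 59 − 38 = fret 21.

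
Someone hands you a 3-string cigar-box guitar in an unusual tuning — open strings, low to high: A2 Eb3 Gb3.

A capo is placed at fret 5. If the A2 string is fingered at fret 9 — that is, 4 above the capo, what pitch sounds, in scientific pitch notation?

Gb3

The capo raises the open A2 by 5 semitones to D3; fretting 4 more gives A2 + 5 + 4 = A2 + 9 semitones = Gb3.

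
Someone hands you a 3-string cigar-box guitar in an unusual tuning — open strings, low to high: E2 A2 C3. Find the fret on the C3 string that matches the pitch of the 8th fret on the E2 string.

0

E2 at fret 8 is E2 + 8 semitones = C3.
The open C3 string is 8 semitones above the open E2, so the same pitch on the C3 string lies at fret 8 − 8 = 0.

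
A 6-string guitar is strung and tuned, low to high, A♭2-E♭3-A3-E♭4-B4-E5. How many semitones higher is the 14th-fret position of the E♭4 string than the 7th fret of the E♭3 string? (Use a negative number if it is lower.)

E♭4 at fret 14 → F5 (MIDI 77); E♭3 at fret 7 → B♭3 (MIDI 58).
77 − 58 = 19, so the two pitches are 19 semitones apart.

19 semitones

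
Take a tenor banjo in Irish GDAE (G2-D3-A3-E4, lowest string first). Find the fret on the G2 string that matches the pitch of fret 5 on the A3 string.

Fret 5 on A3 is MIDI 57 + 5 = 62 (D4). On the G2 string (open MIDI 43), that pitch is 62 − 43 = fret 19.

19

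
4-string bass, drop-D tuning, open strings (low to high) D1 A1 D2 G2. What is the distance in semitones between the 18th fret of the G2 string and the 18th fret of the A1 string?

G2 at fret 18 → C#4 (MIDI 61); A1 at fret 18 → D#3 (MIDI 51).
61 − 51 = 10, so the two pitches are 10 semitones apart, with C#4 the higher.

10 semitones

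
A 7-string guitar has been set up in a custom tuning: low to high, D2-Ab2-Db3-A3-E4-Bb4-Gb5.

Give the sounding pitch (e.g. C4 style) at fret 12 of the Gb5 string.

Gb5 is MIDI 78. Adding 12 gives 90, which is Gb6.

Gb6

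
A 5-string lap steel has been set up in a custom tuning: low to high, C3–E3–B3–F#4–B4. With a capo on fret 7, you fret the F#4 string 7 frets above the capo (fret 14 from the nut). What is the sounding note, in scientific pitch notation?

G#5

The capo raises the open F#4 by 7 semitones to C#5; fretting 7 more gives F#4 + 7 + 7 = F#4 + 14 semitones = G#5.
(Also written Ab.)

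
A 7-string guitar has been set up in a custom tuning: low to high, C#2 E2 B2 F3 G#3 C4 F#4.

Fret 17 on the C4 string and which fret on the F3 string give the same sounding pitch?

Fret 17 on C4 is MIDI 60 + 17 = 77 (F5). On the F3 string (open MIDI 53), that pitch is 77 − 53 = fret 24.

24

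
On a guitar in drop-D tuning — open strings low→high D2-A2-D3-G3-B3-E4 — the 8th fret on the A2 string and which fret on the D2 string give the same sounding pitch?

15

A2 at fret 8 is A2 + 8 semitones = F3.
The open D2 string is 7 semitones below the open A2, so the same pitch on the D2 string lies at fret 8 + 7 = 15.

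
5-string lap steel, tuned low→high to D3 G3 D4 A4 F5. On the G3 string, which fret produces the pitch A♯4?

A♯4 is 15 semitones above the open G3 (G–G#–A–A#–…–G#–A–A#), so it sits at fret 15.

15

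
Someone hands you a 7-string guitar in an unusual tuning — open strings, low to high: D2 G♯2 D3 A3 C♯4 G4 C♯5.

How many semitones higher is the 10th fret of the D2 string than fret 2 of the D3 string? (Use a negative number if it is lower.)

-4 semitones

D2 at fret 10 → C3 (MIDI 48); D3 at fret 2 → E3 (MIDI 52).
48 − 52 = -4, so the two pitches are 4 semitones apart.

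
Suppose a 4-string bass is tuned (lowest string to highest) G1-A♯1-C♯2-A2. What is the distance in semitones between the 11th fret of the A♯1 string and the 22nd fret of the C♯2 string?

14 semitones

A♯1 at fret 11 → A2 (MIDI 45); C♯2 at fret 22 → B3 (MIDI 59).
45 − 59 = -14, so the two pitches are 14 semitones apart, with B3 the higher.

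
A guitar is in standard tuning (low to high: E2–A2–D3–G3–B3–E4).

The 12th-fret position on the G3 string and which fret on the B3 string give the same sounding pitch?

8

G3 at fret 12 is G3 + 12 semitones = G4.
The open B3 string is 4 semitones above the open G3, so the same pitch on the B3 string lies at fret 12 − 4 = 8.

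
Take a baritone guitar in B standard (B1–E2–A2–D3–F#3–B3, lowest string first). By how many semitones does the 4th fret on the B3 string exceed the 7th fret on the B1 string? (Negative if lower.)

21 semitones

B3 at fret 4 → D#4 (MIDI 63); B1 at fret 7 → F#2 (MIDI 42).
63 − 42 = 21, so the two pitches are 21 semitones apart.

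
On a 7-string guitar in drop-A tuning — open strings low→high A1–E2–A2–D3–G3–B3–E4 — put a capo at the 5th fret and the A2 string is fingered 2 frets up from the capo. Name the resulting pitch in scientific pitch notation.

E3

The capo raises the open A2 by 5 semitones to D3; fretting 2 more gives A2 + 5 + 2 = A2 + 7 semitones = E3.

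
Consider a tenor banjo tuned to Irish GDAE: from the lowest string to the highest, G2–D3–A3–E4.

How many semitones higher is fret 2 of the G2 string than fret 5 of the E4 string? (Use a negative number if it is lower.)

-24 semitones

G2 at fret 2 → A2 (MIDI 45); E4 at fret 5 → A4 (MIDI 69).
45 − 69 = -24, so the two pitches are 24 semitones apart.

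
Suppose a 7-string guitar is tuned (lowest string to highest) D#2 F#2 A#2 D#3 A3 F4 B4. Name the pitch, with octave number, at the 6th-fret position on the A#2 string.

E3

The open A#2 string plus 6 semitones: A#–B–C–C#–D–D#–E.
The walk passes from B into C once, so the octave number goes from 2 to 3.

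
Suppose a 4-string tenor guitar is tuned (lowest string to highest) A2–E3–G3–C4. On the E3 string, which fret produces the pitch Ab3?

Ab3 is 4 semitones above the open E3 (E–F–Gb–G–Ab), so it sits at fret 4.

4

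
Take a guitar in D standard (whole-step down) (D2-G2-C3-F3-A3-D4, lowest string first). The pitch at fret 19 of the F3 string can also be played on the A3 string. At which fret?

F3 at fret 19 is F3 + 19 semitones = C5.
The open A3 string is 4 semitones above the open F3, so the same pitch on the A3 string lies at fret 19 − 4 = 15.

15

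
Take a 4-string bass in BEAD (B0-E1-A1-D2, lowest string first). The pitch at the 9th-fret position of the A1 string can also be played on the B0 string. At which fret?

19

A1 at fret 9 is A1 + 9 semitones = F♯2.
The open B0 string is 10 semitones below the open A1, so the same pitch on the B0 string lies at fret 9 + 10 = 19.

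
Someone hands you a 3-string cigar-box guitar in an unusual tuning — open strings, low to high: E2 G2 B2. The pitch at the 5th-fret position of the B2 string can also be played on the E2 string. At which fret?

12

B2 at fret 5 is B2 + 5 semitones = E3.
The open E2 string is 7 semitones below the open B2, so the same pitch on the E2 string lies at fret 5 + 7 = 12.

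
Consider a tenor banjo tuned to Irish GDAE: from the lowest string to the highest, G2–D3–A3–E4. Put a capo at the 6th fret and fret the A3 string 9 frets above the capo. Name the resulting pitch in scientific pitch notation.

C5

The capo raises the open A3 by 6 semitones to D#4; fretting 9 more gives A3 + 6 + 9 = A3 + 15 semitones = C5.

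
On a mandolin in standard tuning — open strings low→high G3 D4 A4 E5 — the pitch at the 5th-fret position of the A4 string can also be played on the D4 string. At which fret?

A4 at fret 5 is A4 + 5 semitones = D5.
The open D4 string is 7 semitones below the open A4, so the same pitch on the D4 string lies at fret 5 + 7 = 12.

12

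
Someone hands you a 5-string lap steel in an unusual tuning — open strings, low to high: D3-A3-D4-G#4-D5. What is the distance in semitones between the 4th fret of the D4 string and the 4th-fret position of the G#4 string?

D4 at fret 4 → F#4 (MIDI 66); G#4 at fret 4 → C5 (MIDI 72).
66 − 72 = -6, so the two pitches are 6 semitones apart, with C5 the higher.

6 semitones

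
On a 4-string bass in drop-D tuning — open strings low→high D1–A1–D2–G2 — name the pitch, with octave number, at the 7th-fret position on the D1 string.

The open D1 string plus 7 semitones: D–D#–E–F–F#–G–G#–A.
No B→C boundary is crossed, so the octave stays at 1.

A1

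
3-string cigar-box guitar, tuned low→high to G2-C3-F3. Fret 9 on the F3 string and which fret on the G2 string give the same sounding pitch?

F3 at fret 9 is F3 + 9 semitones = D4.
The open G2 string is 10 semitones below the open F3, so the same pitch on the G2 string lies at fret 9 + 10 = 19.

19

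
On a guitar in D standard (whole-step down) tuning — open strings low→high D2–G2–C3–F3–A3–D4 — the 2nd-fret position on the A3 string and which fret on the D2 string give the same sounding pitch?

21

Fret 2 on A3 is MIDI 57 + 2 = 59 (B3). On the D2 string (open MIDI 38), that pitch is 59 − 38 = fret 21.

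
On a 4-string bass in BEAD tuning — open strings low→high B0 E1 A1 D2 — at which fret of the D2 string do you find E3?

14

E3 is 14 semitones above the open D2 (D–D#–E–F–…–D–D#–E), so it sits at fret 14.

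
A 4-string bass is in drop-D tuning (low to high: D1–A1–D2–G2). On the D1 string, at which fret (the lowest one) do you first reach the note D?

0

From D1, count semitones up the chromatic scale until reaching D: D — 0 steps.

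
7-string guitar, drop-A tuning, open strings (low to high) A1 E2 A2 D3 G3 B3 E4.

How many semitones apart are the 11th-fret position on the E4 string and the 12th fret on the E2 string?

E4 at fret 11 → D#5 (MIDI 75); E2 at fret 12 → E3 (MIDI 52).
75 − 52 = 23, so the two pitches are 23 semitones apart, with D#5 the higher.

23 semitones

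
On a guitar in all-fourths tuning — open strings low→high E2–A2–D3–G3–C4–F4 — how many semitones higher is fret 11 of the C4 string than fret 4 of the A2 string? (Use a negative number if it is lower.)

22 semitones

C4 at fret 11 → B4 (MIDI 71); A2 at fret 4 → C#3 (MIDI 49).
71 − 49 = 22, so the two pitches are 22 semitones apart.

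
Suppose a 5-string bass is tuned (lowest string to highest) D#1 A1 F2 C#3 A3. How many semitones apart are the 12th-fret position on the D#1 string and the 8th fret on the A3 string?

26 semitones

D#1 at fret 12 → D#2 (MIDI 39); A3 at fret 8 → F4 (MIDI 65).
39 − 65 = -26, so the two pitches are 26 semitones apart, with F4 the higher.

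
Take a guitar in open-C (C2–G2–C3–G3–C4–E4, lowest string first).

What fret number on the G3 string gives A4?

14

A4 is 14 semitones above the open G3 (G–G#–A–A#–…–G–G#–A), so it sits at fret 14.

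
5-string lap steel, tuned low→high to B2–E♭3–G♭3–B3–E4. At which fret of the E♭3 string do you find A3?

A3 is 6 semitones above the open E♭3 (Eb–E–F–Gb–G–Ab–A), so it sits at fret 6.

6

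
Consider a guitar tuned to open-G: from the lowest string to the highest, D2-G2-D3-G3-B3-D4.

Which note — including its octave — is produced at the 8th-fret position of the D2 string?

Each fret is one semitone, so D2 + 8 = A#2.
(Equivalently spelled Bb2.)

A#2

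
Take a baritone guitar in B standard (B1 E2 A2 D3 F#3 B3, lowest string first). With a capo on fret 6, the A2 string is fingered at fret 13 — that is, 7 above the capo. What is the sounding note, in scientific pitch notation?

A#3

The capo raises the open A2 by 6 semitones to D#3; fretting 7 more gives A2 + 6 + 7 = A2 + 13 semitones = A#3.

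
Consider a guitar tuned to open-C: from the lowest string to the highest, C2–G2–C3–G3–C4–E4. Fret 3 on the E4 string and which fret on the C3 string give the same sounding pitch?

19

Fret 3 on E4 is MIDI 64 + 3 = 67 (G4). On the C3 string (open MIDI 48), that pitch is 67 − 48 = fret 19.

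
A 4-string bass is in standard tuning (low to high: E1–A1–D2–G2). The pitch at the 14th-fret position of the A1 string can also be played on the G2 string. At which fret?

A1 at fret 14 is A1 + 14 semitones = B2.
The open G2 string is 10 semitones above the open A1, so the same pitch on the G2 string lies at fret 14 − 10 = 4.

4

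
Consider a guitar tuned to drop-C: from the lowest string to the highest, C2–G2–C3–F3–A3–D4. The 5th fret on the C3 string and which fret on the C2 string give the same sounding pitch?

17

Fret 5 on C3 is MIDI 48 + 5 = 53 (F3). On the C2 string (open MIDI 36), that pitch is 53 − 36 = fret 17.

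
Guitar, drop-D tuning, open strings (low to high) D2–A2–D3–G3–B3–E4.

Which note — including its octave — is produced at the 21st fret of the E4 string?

Each fret is one semitone, so E4 + 21 = C♯6.
(Equivalently spelled D♭6.)

C♯6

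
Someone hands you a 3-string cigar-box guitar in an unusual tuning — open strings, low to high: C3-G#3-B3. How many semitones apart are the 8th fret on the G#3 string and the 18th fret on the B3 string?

G#3 at fret 8 → E4 (MIDI 64); B3 at fret 18 → F5 (MIDI 77).
64 − 77 = -13, so the two pitches are 13 semitones apart, with F5 the higher.

13 semitones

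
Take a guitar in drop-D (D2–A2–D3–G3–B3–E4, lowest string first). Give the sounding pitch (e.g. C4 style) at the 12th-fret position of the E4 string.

E5

Each fret is one semitone, so E4 + 12 = E5.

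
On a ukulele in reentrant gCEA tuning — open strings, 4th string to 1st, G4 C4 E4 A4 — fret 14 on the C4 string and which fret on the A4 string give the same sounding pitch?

5

Fret 14 on C4 is MIDI 60 + 14 = 74 (D5). On the A4 string (open MIDI 69), that pitch is 74 − 69 = fret 5.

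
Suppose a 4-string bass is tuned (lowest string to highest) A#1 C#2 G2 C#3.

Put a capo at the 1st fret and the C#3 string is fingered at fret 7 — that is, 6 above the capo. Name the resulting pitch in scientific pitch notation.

The capo raises the open C#3 by 1 semitone to D3; fretting 6 more gives C#3 + 1 + 6 = C#3 + 7 semitones = G#3.
(Also written Ab.)

G#3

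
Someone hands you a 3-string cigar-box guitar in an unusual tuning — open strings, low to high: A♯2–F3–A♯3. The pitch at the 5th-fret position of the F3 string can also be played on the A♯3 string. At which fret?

0

Fret 5 on F3 is MIDI 53 + 5 = 58 (A♯3). On the A♯3 string (open MIDI 58), that pitch is 58 − 58 = fret 0.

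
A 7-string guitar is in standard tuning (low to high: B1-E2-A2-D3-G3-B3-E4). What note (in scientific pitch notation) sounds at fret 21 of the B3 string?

G#5

Each fret is one semitone, so B3 + 21 = G#5.
(Equivalently spelled Ab5.)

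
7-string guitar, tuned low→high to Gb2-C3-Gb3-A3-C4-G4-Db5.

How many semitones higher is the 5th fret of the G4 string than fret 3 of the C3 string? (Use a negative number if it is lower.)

G4 at fret 5 → C5 (MIDI 72); C3 at fret 3 → Eb3 (MIDI 51).
72 − 51 = 21, so the two pitches are 21 semitones apart.

21 semitones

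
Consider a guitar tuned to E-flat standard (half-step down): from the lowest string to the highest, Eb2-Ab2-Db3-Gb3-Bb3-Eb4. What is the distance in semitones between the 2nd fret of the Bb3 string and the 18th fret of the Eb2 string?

3 semitones

Bb3 at fret 2 → C4 (MIDI 60); Eb2 at fret 18 → A3 (MIDI 57).
60 − 57 = 3, so the two pitches are 3 semitones apart, with C4 the higher.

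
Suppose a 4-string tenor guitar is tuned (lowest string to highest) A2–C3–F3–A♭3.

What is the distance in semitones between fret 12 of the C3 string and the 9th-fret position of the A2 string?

6 semitones

C3 at fret 12 → C4 (MIDI 60); A2 at fret 9 → G♭3 (MIDI 54).
60 − 54 = 6, so the two pitches are 6 semitones apart, with C4 the higher.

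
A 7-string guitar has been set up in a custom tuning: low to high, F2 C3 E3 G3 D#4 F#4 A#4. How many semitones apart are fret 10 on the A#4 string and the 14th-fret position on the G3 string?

A#4 at fret 10 → G#5 (MIDI 80); G3 at fret 14 → A4 (MIDI 69).
80 − 69 = 11, so the two pitches are 11 semitones apart, with G#5 the higher.

11 semitones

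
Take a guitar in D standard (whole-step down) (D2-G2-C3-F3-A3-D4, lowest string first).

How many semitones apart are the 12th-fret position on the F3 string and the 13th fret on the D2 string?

14 semitones

F3 at fret 12 → F4 (MIDI 65); D2 at fret 13 → D♯3 (MIDI 51).
65 − 51 = 14, so the two pitches are 14 semitones apart, with F4 the higher.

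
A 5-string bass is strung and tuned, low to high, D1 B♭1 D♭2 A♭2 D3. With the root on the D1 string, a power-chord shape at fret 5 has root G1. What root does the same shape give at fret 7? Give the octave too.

A1

Moving from fret 5 to fret 7 shifts the root by 2 semitones.
G1 up 2 semitones is A1.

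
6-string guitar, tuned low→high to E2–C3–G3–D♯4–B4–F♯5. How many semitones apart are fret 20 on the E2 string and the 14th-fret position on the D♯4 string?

E2 at fret 20 → C4 (MIDI 60); D♯4 at fret 14 → F5 (MIDI 77).
60 − 77 = -17, so the two pitches are 17 semitones apart, with F5 the higher.

17 semitones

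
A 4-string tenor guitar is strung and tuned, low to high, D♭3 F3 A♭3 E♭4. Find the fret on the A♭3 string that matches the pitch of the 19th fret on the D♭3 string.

12

Fret 19 on D♭3 is MIDI 49 + 19 = 68 (A♭4). On the A♭3 string (open MIDI 56), that pitch is 68 − 56 = fret 12.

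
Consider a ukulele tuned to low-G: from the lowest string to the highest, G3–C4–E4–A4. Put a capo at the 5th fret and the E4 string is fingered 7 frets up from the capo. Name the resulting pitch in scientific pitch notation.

E5

The capo raises the open E4 by 5 semitones to A4; fretting 7 more gives E4 + 5 + 7 = E4 + 12 semitones = E5.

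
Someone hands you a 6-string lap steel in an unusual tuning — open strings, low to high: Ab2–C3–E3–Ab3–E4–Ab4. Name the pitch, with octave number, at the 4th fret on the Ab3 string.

Ab3 is MIDI 56. Adding 4 gives 60, which is C4.

C4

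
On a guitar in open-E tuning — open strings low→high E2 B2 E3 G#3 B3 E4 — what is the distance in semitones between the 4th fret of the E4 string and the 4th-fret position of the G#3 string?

E4 at fret 4 → G#4 (MIDI 68); G#3 at fret 4 → C4 (MIDI 60).
68 − 60 = 8, so the two pitches are 8 semitones apart, with G#4 the higher.

8 semitones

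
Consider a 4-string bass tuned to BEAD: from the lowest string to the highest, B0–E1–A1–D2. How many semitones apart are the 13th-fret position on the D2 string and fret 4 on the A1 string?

D2 at fret 13 → D♯3 (MIDI 51); A1 at fret 4 → C♯2 (MIDI 37).
51 − 37 = 14, so the two pitches are 14 semitones apart, with D♯3 the higher.

14 semitones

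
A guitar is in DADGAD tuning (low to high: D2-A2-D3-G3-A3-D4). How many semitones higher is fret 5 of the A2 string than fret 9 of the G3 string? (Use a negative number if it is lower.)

A2 at fret 5 → D3 (MIDI 50); G3 at fret 9 → E4 (MIDI 64).
50 − 64 = -14, so the two pitches are 14 semitones apart.

-14 semitones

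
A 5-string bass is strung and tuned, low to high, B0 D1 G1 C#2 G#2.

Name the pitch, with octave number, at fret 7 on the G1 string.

The open G1 string plus 7 semitones: G–G#–A–A#–B–C–C#–D.
The walk passes from B into C once, so the octave number goes from 1 to 2.

D2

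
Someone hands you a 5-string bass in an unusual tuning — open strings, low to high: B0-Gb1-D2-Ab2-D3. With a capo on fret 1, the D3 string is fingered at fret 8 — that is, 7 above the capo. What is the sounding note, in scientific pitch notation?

Bb3

The capo raises the open D3 by 1 semitone to Eb3; fretting 7 more gives D3 + 1 + 7 = D3 + 8 semitones = Bb3.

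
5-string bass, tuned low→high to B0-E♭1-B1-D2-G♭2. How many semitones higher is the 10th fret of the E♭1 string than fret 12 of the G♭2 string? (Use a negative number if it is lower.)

-17 semitones

E♭1 at fret 10 → D♭2 (MIDI 37); G♭2 at fret 12 → G♭3 (MIDI 54).
37 − 54 = -17, so the two pitches are 17 semitones apart.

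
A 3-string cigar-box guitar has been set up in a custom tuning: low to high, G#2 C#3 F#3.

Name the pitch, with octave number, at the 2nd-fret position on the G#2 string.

G#2 is MIDI 44. Adding 2 gives 46, which is A#2.

A#2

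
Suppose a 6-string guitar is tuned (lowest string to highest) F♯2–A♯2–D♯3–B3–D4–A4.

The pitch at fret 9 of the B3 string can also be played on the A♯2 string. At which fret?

Fret 9 on B3 is MIDI 59 + 9 = 68 (G♯4). On the A♯2 string (open MIDI 46), that pitch is 68 − 46 = fret 22.

22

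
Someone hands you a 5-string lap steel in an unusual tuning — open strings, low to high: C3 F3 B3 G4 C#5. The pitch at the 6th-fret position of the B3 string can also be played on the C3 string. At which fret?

17

Fret 6 on B3 is MIDI 59 + 6 = 65 (F4). On the C3 string (open MIDI 48), that pitch is 65 − 48 = fret 17.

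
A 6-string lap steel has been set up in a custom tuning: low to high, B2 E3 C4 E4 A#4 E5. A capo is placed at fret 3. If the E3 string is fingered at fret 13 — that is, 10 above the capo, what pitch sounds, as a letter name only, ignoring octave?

The capo raises the open E3 by 3 semitones to G3; fretting 10 more gives E3 + 3 + 10 = E3 + 13 semitones, landing on F.

F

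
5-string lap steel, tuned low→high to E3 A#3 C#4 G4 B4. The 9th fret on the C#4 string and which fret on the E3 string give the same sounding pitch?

18

C#4 at fret 9 is C#4 + 9 semitones = A#4.
The open E3 string is 9 semitones below the open C#4, so the same pitch on the E3 string lies at fret 9 + 9 = 18.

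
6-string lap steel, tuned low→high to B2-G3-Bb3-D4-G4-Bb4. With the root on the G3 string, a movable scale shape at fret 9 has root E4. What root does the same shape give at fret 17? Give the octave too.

Moving from fret 9 to fret 17 shifts the root by 8 semitones.
E4 up 8 semitones is C5.

C5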